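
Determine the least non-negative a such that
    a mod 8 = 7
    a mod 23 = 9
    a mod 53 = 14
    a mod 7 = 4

The moduli are pairwise coprime; N = 8·23·53·7 = 68264.
N/8 = 8533; 8533 ≡ 5 (mod 8); 5·5 ≡ 1, so inverse 5.
N/23 = 2968; 2968 ≡ 1 (mod 23), inverse 1.
N/53 = 1288; 1288 ≡ 16 (mod 53); 16·10 ≡ 1, so inverse 10.
N/7 = 9752; 9752 ≡ 1 (mod 7), inverse 1.
a ≡ 7·8533·5 + 9·2968·1 + 14·1288·10 + 4·9752·1 = 544695.
544695 mod 68264 = 66847.

66847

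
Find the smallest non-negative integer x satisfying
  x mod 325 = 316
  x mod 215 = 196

12666

Combine the congruences pairwise.
gcd(325, 215) = 5 and 5 | (196 − 316), so the pair is consistent; merging gives x ≡ 12666 (mod 13975), where 13975 = lcm(325, 215).
The solution is unique modulo lcm(325, 215) = 13975.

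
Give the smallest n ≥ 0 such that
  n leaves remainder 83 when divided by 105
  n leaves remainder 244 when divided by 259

gcd(105, 259) = 7 and 7 | (244 − 83), so the pair is consistent; merging gives n ≡ 503 (mod 3885), where 3885 = lcm(105, 259).
The solution is unique modulo lcm(105, 259) = 3885.

503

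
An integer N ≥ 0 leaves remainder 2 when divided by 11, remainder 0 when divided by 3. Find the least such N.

Combine the congruences pairwise.
From N ≡ 2 (mod 11) write N = 2 + 11t. Substituting into N ≡ 0 (mod 3) gives 11t ≡ 1 (mod 3), and since 2⁻¹ ≡ 2 (mod 3), t ≡ 2. Hence N ≡ 2 + 11·2 = 24 (mod 33).

24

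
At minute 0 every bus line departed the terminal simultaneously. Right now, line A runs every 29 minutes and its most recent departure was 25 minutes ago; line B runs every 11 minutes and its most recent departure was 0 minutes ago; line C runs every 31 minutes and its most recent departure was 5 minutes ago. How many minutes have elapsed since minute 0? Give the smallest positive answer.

5709

The moduli are pairwise coprime; N = 29·11·31 = 9889.
N/29 = 341; 341 ≡ 22 (mod 29); 22·4 ≡ 1, so inverse 4.
N/11 = 899; 899 ≡ 8 (mod 11); 8·7 ≡ 1, so inverse 7.
N/31 = 319; 319 ≡ 9 (mod 31); 9·7 ≡ 1, so inverse 7.
t ≡ 25·341·4 + 0·899·7 + 5·319·7 = 45265.
45265 mod 9889 = 5709.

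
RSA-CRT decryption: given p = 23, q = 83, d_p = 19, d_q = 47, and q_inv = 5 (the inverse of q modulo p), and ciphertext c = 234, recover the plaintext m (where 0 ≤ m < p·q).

1780

m₁ = c^(d_p) mod p: c ≡ 4 (mod 23), and 4^19 mod 23 = 9.
m₂ = c^(d_q) mod q: c ≡ 68 (mod 83), and 68^47 mod 83 = 37.
h = q_inv·(m₁ − m₂) mod p = 5·(9 − 37) mod 23 = 21.
m = m₂ + h·q = 37 + 21·83 = 1780.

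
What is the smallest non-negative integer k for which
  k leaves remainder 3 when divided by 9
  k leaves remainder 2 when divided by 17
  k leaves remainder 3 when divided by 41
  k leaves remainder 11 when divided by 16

The moduli are pairwise coprime; N = 9·17·41·16 = 100368.
N/9 = 11152; 11152 ≡ 1 (mod 9), inverse 1.
N/17 = 5904; 5904 ≡ 5 (mod 17); 5·7 ≡ 1, so inverse 7.
N/41 = 2448; 2448 ≡ 29 (mod 41); 29·17 ≡ 1, so inverse 17.
N/16 = 6273; 6273 ≡ 1 (mod 16), inverse 1.
k ≡ 3·11152·1 + 2·5904·7 + 3·2448·17 + 11·6273·1 = 309963.
309963 mod 100368 = 8859.

8859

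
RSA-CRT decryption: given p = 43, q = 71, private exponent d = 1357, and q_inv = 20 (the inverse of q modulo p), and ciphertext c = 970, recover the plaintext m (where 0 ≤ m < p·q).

d_p = d mod (p−1) = 1357 mod 42 = 13; d_q = d mod (q−1) = 27.
m₁ = c^(d_p) mod p: c ≡ 24 (mod 43), and 24^13 mod 43 = 23.
m₂ = c^(d_q) mod q: c ≡ 47 (mod 71), and 47^27 mod 71 = 42.
h = q_inv·(m₁ − m₂) mod p = 20·(23 − 42) mod 43 = 7.
m = m₂ + h·q = 42 + 7·71 = 539.

539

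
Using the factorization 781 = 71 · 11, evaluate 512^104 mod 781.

658

Mod 71: 512 ≡ 15; by Fermat, exponent reduces to 104 mod 70 = 34; 15^34 ≡ 19 (mod 71).
Mod 11: 512 ≡ 6; by Fermat, exponent reduces to 104 mod 10 = 4; 6^4 ≡ 9 (mod 11).
Combine by CRT: x ≡ 19 (mod 71), x ≡ 9 (mod 11) ⇒ x ≡ 658 (mod 781).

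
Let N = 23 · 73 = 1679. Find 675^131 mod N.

693

Mod 23: 675 ≡ 8; by Fermat, exponent reduces to 131 mod 22 = 21; 8^21 ≡ 3 (mod 23).
Mod 73: 675 ≡ 18; by Fermat, exponent reduces to 131 mod 72 = 59; 18^59 ≡ 36 (mod 73).
Combine by CRT: x ≡ 3 (mod 23), x ≡ 36 (mod 73) ⇒ x ≡ 693 (mod 1679).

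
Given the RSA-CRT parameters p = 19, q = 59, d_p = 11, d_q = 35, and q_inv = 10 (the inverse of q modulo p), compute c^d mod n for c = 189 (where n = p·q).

m₁ = c^(d_p) mod p: c ≡ 18 (mod 19), and 18^11 mod 19 = 18.
m₂ = c^(d_q) mod q: c ≡ 12 (mod 59), and 12^35 mod 59 = 53.
h = q_inv·(m₁ − m₂) mod p = 10·(18 − 53) mod 19 = 11.
m = m₂ + h·q = 53 + 11·59 = 702.

702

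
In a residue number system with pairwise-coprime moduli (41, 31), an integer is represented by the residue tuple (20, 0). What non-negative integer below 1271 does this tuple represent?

1209

Combine the congruences pairwise.
From x ≡ 20 (mod 41) write x = 20 + 41t. Substituting into x ≡ 0 (mod 31) gives 41t ≡ 11 (mod 31), and since 10⁻¹ ≡ 28 (mod 31), t ≡ 29. Hence x ≡ 20 + 41·29 = 1209 (mod 1271).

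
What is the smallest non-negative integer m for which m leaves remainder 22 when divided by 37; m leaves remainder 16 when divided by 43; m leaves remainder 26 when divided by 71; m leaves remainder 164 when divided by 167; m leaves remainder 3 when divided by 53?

The moduli are pairwise coprime; N = 37·43·71·167·53 = 999817811.
N/37 = 27022103; 27022103 ≡ 4 (mod 37); 4·28 ≡ 1, so inverse 28.
N/43 = 23251577; 23251577 ≡ 15 (mod 43); 15·23 ≡ 1, so inverse 23.
N/71 = 14081941; 14081941 ≡ 14 (mod 71); 14·66 ≡ 1, so inverse 66.
N/167 = 5986933; 5986933 ≡ 150 (mod 167); 150·108 ≡ 1, so inverse 108.
N/53 = 18864487; 18864487 ≡ 38 (mod 53); 38·7 ≡ 1, so inverse 7.
m ≡ 22·27022103·28 + 16·23251577·23 + 26·14081941·66 + 164·5986933·108 + 3·18864487·7 = 155803518063.
155803518063 mod 999817811 = 831757358.

831757358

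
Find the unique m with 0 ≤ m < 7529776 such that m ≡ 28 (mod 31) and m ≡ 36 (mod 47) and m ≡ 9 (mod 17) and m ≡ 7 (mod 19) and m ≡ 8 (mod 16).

308168

The moduli are pairwise coprime; N = 31·47·17·19·16 = 7529776.
N/31 = 242896; 242896 ≡ 11 (mod 31); 11·17 ≡ 1, so inverse 17.
N/47 = 160208; 160208 ≡ 32 (mod 47); 32·25 ≡ 1, so inverse 25.
N/17 = 442928; 442928 ≡ 10 (mod 17); 10·12 ≡ 1, so inverse 12.
N/19 = 396304; 396304 ≡ 2 (mod 19); 2·10 ≡ 1, so inverse 10.
N/16 = 470611; 470611 ≡ 3 (mod 16); 3·11 ≡ 1, so inverse 11.
m ≡ 28·242896·17 + 36·160208·25 + 9·442928·12 + 7·396304·10 + 8·470611·11 = 376796968.
376796968 mod 7529776 = 308168.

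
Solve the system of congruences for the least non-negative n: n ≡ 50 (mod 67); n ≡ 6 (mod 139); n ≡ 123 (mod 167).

The moduli are pairwise coprime; M = 67·139·167 = 1555271.
M/67 = 23213; 23213 ≡ 31 (mod 67); 31·13 ≡ 1, so inverse 13.
M/139 = 11189; 11189 ≡ 69 (mod 139); 69·137 ≡ 1, so inverse 137.
M/167 = 9313; 9313 ≡ 128 (mod 167); 128·137 ≡ 1, so inverse 137.
n ≡ 50·23213·13 + 6·11189·137 + 123·9313·137 = 181219171.
181219171 mod 1555271 = 807735.

807735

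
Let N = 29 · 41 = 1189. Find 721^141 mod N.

Mod 29: 721 ≡ 25; by Fermat, exponent reduces to 141 mod 28 = 1; 25^1 ≡ 25 (mod 29).
Mod 41: 721 ≡ 24; by Fermat, exponent reduces to 141 mod 40 = 21; 24^21 ≡ 17 (mod 41).
Combine by CRT: x ≡ 25 (mod 29), x ≡ 17 (mod 41) ⇒ x ≡ 837 (mod 1189).

837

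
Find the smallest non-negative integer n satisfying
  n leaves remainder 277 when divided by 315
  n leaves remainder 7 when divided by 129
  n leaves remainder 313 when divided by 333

92887

Combine the congruences pairwise.
gcd(315, 129) = 3 and 3 | (7 − 277), so the pair is consistent; merging gives n ≡ 11617 (mod 13545), where 13545 = lcm(315, 129).
gcd(13545, 333) = 9 and 9 | (313 − 11617), so the pair is consistent; merging gives n ≡ 92887 (mod 501165), where 501165 = lcm(13545, 333).
The solution is unique modulo lcm(315, 129, 333) = 501165.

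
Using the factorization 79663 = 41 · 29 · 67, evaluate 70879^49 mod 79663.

Mod 41: 70879 ≡ 31; by Fermat, exponent reduces to 49 mod 40 = 9; 31^9 ≡ 4 (mod 41).
Mod 29: 70879 ≡ 3; by Fermat, exponent reduces to 49 mod 28 = 21; 3^21 ≡ 17 (mod 29).
Mod 67: 70879 ≡ 60; 60^49 ≡ 35 (mod 67).
Combine by CRT: x ≡ 4 (mod 41), x ≡ 17 (mod 29), x ≡ 35 (mod 67) ⇒ x ≡ 17388 (mod 79663).

17388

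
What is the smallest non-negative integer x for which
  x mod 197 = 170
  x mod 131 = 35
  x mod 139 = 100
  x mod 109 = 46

The moduli are pairwise coprime; N = 197·131·139·109 = 391001857.
N/197 = 1984781; 1984781 ≡ 6 (mod 197); 6·33 ≡ 1, so inverse 33.
N/131 = 2984747; 2984747 ≡ 43 (mod 131); 43·64 ≡ 1, so inverse 64.
N/139 = 2812963; 2812963 ≡ 20 (mod 139); 20·7 ≡ 1, so inverse 7.
N/109 = 3587173; 3587173 ≡ 92 (mod 109); 92·32 ≡ 1, so inverse 32.
x ≡ 170·1984781·33 + 35·2984747·64 + 100·2812963·7 + 46·3587173·32 = 25069847446.
25069847446 mod 391001857 = 45728598.

45728598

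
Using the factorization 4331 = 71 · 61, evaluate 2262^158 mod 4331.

Mod 71: 2262 ≡ 61; by Fermat, exponent reduces to 158 mod 70 = 18; 61^18 ≡ 9 (mod 71).
Mod 61: 2262 ≡ 5; by Fermat, exponent reduces to 158 mod 60 = 38; 5^38 ≡ 42 (mod 61).
Combine by CRT: x ≡ 9 (mod 71), x ≡ 42 (mod 61) ⇒ x ≡ 3275 (mod 4331).

3275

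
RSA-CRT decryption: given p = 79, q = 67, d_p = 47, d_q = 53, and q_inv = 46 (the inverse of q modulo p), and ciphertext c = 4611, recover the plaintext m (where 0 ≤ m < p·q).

m₁ = c^(d_p) mod p: c ≡ 29 (mod 79), and 29^47 mod 79 = 43.
m₂ = c^(d_q) mod q: c ≡ 55 (mod 67), and 55^53 mod 67 = 23.
h = q_inv·(m₁ − m₂) mod p = 46·(43 − 23) mod 79 = 51.
m = m₂ + h·q = 23 + 51·67 = 3440.

3440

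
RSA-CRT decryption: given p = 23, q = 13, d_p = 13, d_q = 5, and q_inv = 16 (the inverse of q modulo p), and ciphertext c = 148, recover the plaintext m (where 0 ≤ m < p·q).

291

m₁ = c^(d_p) mod p: c ≡ 10 (mod 23), and 10^13 mod 23 = 15.
m₂ = c^(d_q) mod q: c ≡ 5 (mod 13), and 5^5 mod 13 = 5.
h = q_inv·(m₁ − m₂) mod p = 16·(15 − 5) mod 23 = 22.
m = m₂ + h·q = 5 + 22·13 = 291.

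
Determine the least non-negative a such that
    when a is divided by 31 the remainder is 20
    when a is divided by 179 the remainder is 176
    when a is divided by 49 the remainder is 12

Combine the congruences pairwise.
From a ≡ 20 (mod 31) write a = 20 + 31t. Substituting into a ≡ 176 (mod 179) gives 31t ≡ 156 (mod 179), and since 31⁻¹ ≡ 52 (mod 179), t ≡ 57. Hence a ≡ 20 + 31·57 = 1787 (mod 5549).
From a ≡ 1787 (mod 5549) write a = 1787 + 5549t. Substituting into a ≡ 12 (mod 49) gives 5549t ≡ 38 (mod 49), and since 12⁻¹ ≡ 45 (mod 49), t ≡ 44. Hence a ≡ 1787 + 5549·44 = 245943 (mod 271901).

245943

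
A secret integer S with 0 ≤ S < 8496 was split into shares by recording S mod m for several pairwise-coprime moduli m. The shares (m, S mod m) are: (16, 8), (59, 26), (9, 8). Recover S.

5336

The moduli are pairwise coprime; N = 16·59·9 = 8496.
N/16 = 531; 531 ≡ 3 (mod 16); 3·11 ≡ 1, so inverse 11.
N/59 = 144; 144 ≡ 26 (mod 59); 26·25 ≡ 1, so inverse 25.
N/9 = 944; 944 ≡ 8 (mod 9); 8·8 ≡ 1, so inverse 8.
S ≡ 8·531·11 + 26·144·25 + 8·944·8 = 200744.
200744 mod 8496 = 5336.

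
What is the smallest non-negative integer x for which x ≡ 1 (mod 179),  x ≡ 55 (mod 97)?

From x ≡ 1 (mod 179) write x = 1 + 179t. Substituting into x ≡ 55 (mod 97) gives 179t ≡ 54 (mod 97), and since 82⁻¹ ≡ 84 (mod 97), t ≡ 74. Hence x ≡ 1 + 179·74 = 13247 (mod 17363).

13247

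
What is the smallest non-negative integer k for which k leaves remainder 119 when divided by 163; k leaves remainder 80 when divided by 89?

From k ≡ 119 (mod 163) write k = 119 + 163t. Substituting into k ≡ 80 (mod 89) gives 163t ≡ 50 (mod 89), and since 74⁻¹ ≡ 83 (mod 89), t ≡ 56. Hence k ≡ 119 + 163·56 = 9247 (mod 14507).

9247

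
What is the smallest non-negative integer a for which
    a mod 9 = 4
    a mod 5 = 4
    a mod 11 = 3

The moduli are pairwise coprime; N = 9·5·11 = 495.
N/9 = 55; 55 ≡ 1 (mod 9), inverse 1.
N/5 = 99; 99 ≡ 4 (mod 5); 4·4 ≡ 1, so inverse 4.
N/11 = 45; 45 ≡ 1 (mod 11), inverse 1.
a ≡ 4·55·1 + 4·99·4 + 3·45·1 = 1939.
1939 mod 495 = 454.

454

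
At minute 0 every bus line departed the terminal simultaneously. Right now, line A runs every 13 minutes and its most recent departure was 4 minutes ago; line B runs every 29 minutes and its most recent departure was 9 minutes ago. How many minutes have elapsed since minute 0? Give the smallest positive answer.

212

Combine the congruences pairwise.
From t ≡ 4 (mod 13) write t = 4 + 13s. Substituting into t ≡ 9 (mod 29) gives 13s ≡ 5 (mod 29), and since 13⁻¹ ≡ 9 (mod 29), s ≡ 16. Hence t ≡ 4 + 13·16 = 212 (mod 377).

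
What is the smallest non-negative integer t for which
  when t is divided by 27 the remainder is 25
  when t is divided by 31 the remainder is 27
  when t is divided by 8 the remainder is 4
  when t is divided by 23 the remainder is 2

The moduli are pairwise coprime; N = 27·31·8·23 = 154008.
N/27 = 5704; 5704 ≡ 7 (mod 27); 7·4 ≡ 1, so inverse 4.
N/31 = 4968; 4968 ≡ 8 (mod 31); 8·4 ≡ 1, so inverse 4.
N/8 = 19251; 19251 ≡ 3 (mod 8); 3·3 ≡ 1, so inverse 3.
N/23 = 6696; 6696 ≡ 3 (mod 23); 3·8 ≡ 1, so inverse 8.
t ≡ 25·5704·4 + 27·4968·4 + 4·19251·3 + 2·6696·8 = 1445092.
1445092 mod 154008 = 59020.

59020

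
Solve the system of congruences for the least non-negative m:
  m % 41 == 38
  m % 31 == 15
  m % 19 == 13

Combine the congruences pairwise.
From m ≡ 38 (mod 41) write m = 38 + 41t. Substituting into m ≡ 15 (mod 31) gives 41t ≡ 8 (mod 31), and since 10⁻¹ ≡ 28 (mod 31), t ≡ 7. Hence m ≡ 38 + 41·7 = 325 (mod 1271).
From m ≡ 325 (mod 1271) write m = 325 + 1271t. Substituting into m ≡ 13 (mod 19) gives 1271t ≡ 11 (mod 19), and since 17⁻¹ ≡ 9 (mod 19), t ≡ 4. Hence m ≡ 325 + 1271·4 = 5409 (mod 24149).

5409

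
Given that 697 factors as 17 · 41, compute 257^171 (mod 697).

263

Mod 17: 257 ≡ 2; by Fermat, exponent reduces to 171 mod 16 = 11; 2^11 ≡ 8 (mod 17).
Mod 41: 257 ≡ 11; by Fermat, exponent reduces to 171 mod 40 = 11; 11^11 ≡ 17 (mod 41).
Combine by CRT: x ≡ 8 (mod 17), x ≡ 17 (mod 41) ⇒ x ≡ 263 (mod 697).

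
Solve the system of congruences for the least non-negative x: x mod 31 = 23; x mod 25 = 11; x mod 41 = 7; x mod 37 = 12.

The moduli are pairwise coprime; N = 31·25·41·37 = 1175675.
N/31 = 37925; 37925 ≡ 12 (mod 31); 12·13 ≡ 1, so inverse 13.
N/25 = 47027; 47027 ≡ 2 (mod 25); 2·13 ≡ 1, so inverse 13.
N/41 = 28675; 28675 ≡ 16 (mod 41); 16·18 ≡ 1, so inverse 18.
N/37 = 31775; 31775 ≡ 29 (mod 37); 29·23 ≡ 1, so inverse 23.
x ≡ 23·37925·13 + 11·47027·13 + 7·28675·18 + 12·31775·23 = 30447386.
30447386 mod 1175675 = 1055511.

1055511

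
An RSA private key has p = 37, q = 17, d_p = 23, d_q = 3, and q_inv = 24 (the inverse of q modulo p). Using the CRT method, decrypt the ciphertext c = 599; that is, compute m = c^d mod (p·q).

268

m₁ = c^(d_p) mod p: c ≡ 7 (mod 37), and 7^23 mod 37 = 9.
m₂ = c^(d_q) mod q: c ≡ 4 (mod 17), and 4^3 mod 17 = 13.
h = q_inv·(m₁ − m₂) mod p = 24·(9 − 13) mod 37 = 15.
m = m₂ + h·q = 13 + 15·17 = 268.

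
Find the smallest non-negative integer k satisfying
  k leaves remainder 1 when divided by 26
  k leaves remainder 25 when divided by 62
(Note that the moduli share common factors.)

Combine the congruences pairwise.
gcd(26, 62) = 2 and 2 | (25 − 1), so the pair is consistent; merging gives k ≡ 521 (mod 806), where 806 = lcm(26, 62).
The solution is unique modulo lcm(26, 62) = 806.

521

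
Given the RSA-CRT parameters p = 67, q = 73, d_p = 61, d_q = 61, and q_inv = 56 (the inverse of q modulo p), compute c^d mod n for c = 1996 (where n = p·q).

m₁ = c^(d_p) mod p: c ≡ 53 (mod 67), and 53^61 mod 67 = 58.
m₂ = c^(d_q) mod q: c ≡ 25 (mod 73), and 25^61 mod 73 = 67.
h = q_inv·(m₁ − m₂) mod p = 56·(58 − 67) mod 67 = 32.
m = m₂ + h·q = 67 + 32·73 = 2403.

2403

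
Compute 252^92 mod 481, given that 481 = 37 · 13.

Mod 37: 252 ≡ 30; by Fermat, exponent reduces to 92 mod 36 = 20; 30^20 ≡ 12 (mod 37).
Mod 13: 252 ≡ 5; by Fermat, exponent reduces to 92 mod 12 = 8; 5^8 ≡ 1 (mod 13).
Combine by CRT: x ≡ 12 (mod 37), x ≡ 1 (mod 13) ⇒ x ≡ 456 (mod 481).

456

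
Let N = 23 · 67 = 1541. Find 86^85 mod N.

Mod 23: 86 ≡ 17; by Fermat, exponent reduces to 85 mod 22 = 19; 17^19 ≡ 5 (mod 23).
Mod 67: 86 ≡ 19; by Fermat, exponent reduces to 85 mod 66 = 19; 19^19 ≡ 39 (mod 67).
Combine by CRT: x ≡ 5 (mod 23), x ≡ 39 (mod 67) ⇒ x ≡ 1178 (mod 1541).

1178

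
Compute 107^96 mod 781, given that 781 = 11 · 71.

Mod 11: 107 ≡ 8; by Fermat, exponent reduces to 96 mod 10 = 6; 8^6 ≡ 3 (mod 11).
Mod 71: 107 ≡ 36; by Fermat, exponent reduces to 96 mod 70 = 26; 36^26 ≡ 15 (mod 71).
Combine by CRT: x ≡ 3 (mod 11), x ≡ 15 (mod 71) ⇒ x ≡ 157 (mod 781).

157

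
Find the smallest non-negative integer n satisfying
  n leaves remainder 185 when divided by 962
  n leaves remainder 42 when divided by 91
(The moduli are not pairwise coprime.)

5957

gcd(962, 91) = 13 and 13 | (42 − 185), so the pair is consistent; merging gives n ≡ 5957 (mod 6734), where 6734 = lcm(962, 91).
The solution is unique modulo lcm(962, 91) = 6734.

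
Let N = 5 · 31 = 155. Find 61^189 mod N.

61

Mod 5: 61 ≡ 1; by Fermat, exponent reduces to 189 mod 4 = 1; 1^1 ≡ 1 (mod 5).
Mod 31: 61 ≡ 30; by Fermat, exponent reduces to 189 mod 30 = 9; 30^9 ≡ 30 (mod 31).
Combine by CRT: x ≡ 1 (mod 5), x ≡ 30 (mod 31) ⇒ x ≡ 61 (mod 155).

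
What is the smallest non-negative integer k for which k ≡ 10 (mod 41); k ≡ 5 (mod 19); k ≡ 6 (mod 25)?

The moduli are pairwise coprime; N = 41·19·25 = 19475.
N/41 = 475; 475 ≡ 24 (mod 41); 24·12 ≡ 1, so inverse 12.
N/19 = 1025; 1025 ≡ 18 (mod 19); 18·18 ≡ 1, so inverse 18.
N/25 = 779; 779 ≡ 4 (mod 25); 4·19 ≡ 1, so inverse 19.
k ≡ 10·475·12 + 5·1025·18 + 6·779·19 = 238056.
238056 mod 19475 = 4356.

4356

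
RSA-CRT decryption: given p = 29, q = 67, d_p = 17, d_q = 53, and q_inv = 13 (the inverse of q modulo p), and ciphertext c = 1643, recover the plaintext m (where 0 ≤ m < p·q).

333

m₁ = c^(d_p) mod p: c ≡ 19 (mod 29), and 19^17 mod 29 = 14.
m₂ = c^(d_q) mod q: c ≡ 35 (mod 67), and 35^53 mod 67 = 65.
h = q_inv·(m₁ − m₂) mod p = 13·(14 − 65) mod 29 = 4.
m = m₂ + h·q = 65 + 4·67 = 333.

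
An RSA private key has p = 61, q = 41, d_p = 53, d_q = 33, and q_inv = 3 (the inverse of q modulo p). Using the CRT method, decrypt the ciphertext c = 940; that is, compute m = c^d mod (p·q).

2252

m₁ = c^(d_p) mod p: c ≡ 25 (mod 61), and 25^53 mod 61 = 56.
m₂ = c^(d_q) mod q: c ≡ 38 (mod 41), and 38^33 mod 41 = 38.
h = q_inv·(m₁ − m₂) mod p = 3·(56 − 38) mod 61 = 54.
m = m₂ + h·q = 38 + 54·41 = 2252.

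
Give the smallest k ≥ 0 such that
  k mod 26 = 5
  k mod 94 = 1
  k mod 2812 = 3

gcd(26, 94) = 2 and 2 | (1 − 5), so the pair is consistent; merging gives k ≡ 941 (mod 1222), where 1222 = lcm(26, 94).
gcd(1222, 2812) = 2 and 2 | (3 − 941), so the pair is consistent; merging gives k ≡ 165911 (mod 1718132), where 1718132 = lcm(1222, 2812).
The solution is unique modulo lcm(26, 94, 2812) = 1718132.

165911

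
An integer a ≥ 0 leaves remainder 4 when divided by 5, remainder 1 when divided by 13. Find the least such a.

From a ≡ 4 (mod 5) write a = 4 + 5t. Substituting into a ≡ 1 (mod 13) gives 5t ≡ 10 (mod 13), and since 5⁻¹ ≡ 8 (mod 13), t ≡ 2. Hence a ≡ 4 + 5·2 = 14 (mod 65).

14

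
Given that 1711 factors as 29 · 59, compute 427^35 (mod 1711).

1578

Mod 29: 427 ≡ 21; by Fermat, exponent reduces to 35 mod 28 = 7; 21^7 ≡ 12 (mod 29).
Mod 59: 427 ≡ 14; 14^35 ≡ 44 (mod 59).
Combine by CRT: x ≡ 12 (mod 29), x ≡ 44 (mod 59) ⇒ x ≡ 1578 (mod 1711).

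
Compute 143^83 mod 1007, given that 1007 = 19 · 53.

983

Mod 19: 143 ≡ 10; by Fermat, exponent reduces to 83 mod 18 = 11; 10^11 ≡ 14 (mod 19).
Mod 53: 143 ≡ 37; by Fermat, exponent reduces to 83 mod 52 = 31; 37^31 ≡ 29 (mod 53).
Combine by CRT: x ≡ 14 (mod 19), x ≡ 29 (mod 53) ⇒ x ≡ 983 (mod 1007).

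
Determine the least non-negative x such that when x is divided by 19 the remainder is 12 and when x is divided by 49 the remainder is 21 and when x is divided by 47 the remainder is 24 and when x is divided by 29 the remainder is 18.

144032

From x ≡ 12 (mod 19) write x = 12 + 19t. Substituting into x ≡ 21 (mod 49) gives 19t ≡ 9 (mod 49), and since 19⁻¹ ≡ 31 (mod 49), t ≡ 34. Hence x ≡ 12 + 19·34 = 658 (mod 931).
From x ≡ 658 (mod 931) write x = 658 + 931t. Substituting into x ≡ 24 (mod 47) gives 931t ≡ 24 (mod 47), and since 38⁻¹ ≡ 26 (mod 47), t ≡ 13. Hence x ≡ 658 + 931·13 = 12761 (mod 43757).
From x ≡ 12761 (mod 43757) write x = 12761 + 43757t. Substituting into x ≡ 18 (mod 29) gives 43757t ≡ 17 (mod 29), and since 25⁻¹ ≡ 7 (mod 29), t ≡ 3. Hence x ≡ 12761 + 43757·3 = 144032 (mod 1268953).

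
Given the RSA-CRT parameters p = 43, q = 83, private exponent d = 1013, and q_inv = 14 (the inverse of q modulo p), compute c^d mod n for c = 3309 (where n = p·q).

d_p = d mod (p−1) = 1013 mod 42 = 5; d_q = d mod (q−1) = 29.
m₁ = c^(d_p) mod p: c ≡ 41 (mod 43), and 41^5 mod 43 = 11.
m₂ = c^(d_q) mod q: c ≡ 72 (mod 83), and 72^29 mod 83 = 42.
h = q_inv·(m₁ − m₂) mod p = 14·(11 − 42) mod 43 = 39.
m = m₂ + h·q = 42 + 39·83 = 3279.

3279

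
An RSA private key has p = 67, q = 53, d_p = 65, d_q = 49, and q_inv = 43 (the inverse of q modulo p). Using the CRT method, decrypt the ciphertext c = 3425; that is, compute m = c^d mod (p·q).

1449

m₁ = c^(d_p) mod p: c ≡ 8 (mod 67), and 8^65 mod 67 = 42.
m₂ = c^(d_q) mod q: c ≡ 33 (mod 53), and 33^49 mod 53 = 18.
h = q_inv·(m₁ − m₂) mod p = 43·(42 − 18) mod 67 = 27.
m = m₂ + h·q = 18 + 27·53 = 1449.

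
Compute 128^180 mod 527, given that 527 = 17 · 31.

373

Mod 17: 128 ≡ 9; by Fermat, exponent reduces to 180 mod 16 = 4; 9^4 ≡ 16 (mod 17).
Mod 31: 128 ≡ 4; since 30 | 180, by Fermat 4^180 ≡ 1 (mod 31).
Combine by CRT: x ≡ 16 (mod 17), x ≡ 1 (mod 31) ⇒ x ≡ 373 (mod 527).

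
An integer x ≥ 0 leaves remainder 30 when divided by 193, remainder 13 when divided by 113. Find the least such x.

13347

From x ≡ 30 (mod 193) write x = 30 + 193t. Substituting into x ≡ 13 (mod 113) gives 193t ≡ 96 (mod 113), and since 80⁻¹ ≡ 89 (mod 113), t ≡ 69. Hence x ≡ 30 + 193·69 = 13347 (mod 21809).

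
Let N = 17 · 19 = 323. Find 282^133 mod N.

74

Mod 17: 282 ≡ 10; by Fermat, exponent reduces to 133 mod 16 = 5; 10^5 ≡ 6 (mod 17).
Mod 19: 282 ≡ 16; by Fermat, exponent reduces to 133 mod 18 = 7; 16^7 ≡ 17 (mod 19).
Combine by CRT: x ≡ 6 (mod 17), x ≡ 17 (mod 19) ⇒ x ≡ 74 (mod 323).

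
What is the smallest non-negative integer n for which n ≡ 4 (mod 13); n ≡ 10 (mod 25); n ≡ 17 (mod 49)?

The moduli are pairwise coprime; M = 13·25·49 = 15925.
M/13 = 1225; 1225 ≡ 3 (mod 13); 3·9 ≡ 1, so inverse 9.
M/25 = 637; 637 ≡ 12 (mod 25); 12·23 ≡ 1, so inverse 23.
M/49 = 325; 325 ≡ 31 (mod 49); 31·19 ≡ 1, so inverse 19.
n ≡ 4·1225·9 + 10·637·23 + 17·325·19 = 295585.
295585 mod 15925 = 8935.

8935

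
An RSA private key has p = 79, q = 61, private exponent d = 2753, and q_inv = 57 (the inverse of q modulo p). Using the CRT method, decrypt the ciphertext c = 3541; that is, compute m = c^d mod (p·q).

d_p = d mod (p−1) = 2753 mod 78 = 23; d_q = d mod (q−1) = 53.
m₁ = c^(d_p) mod p: c ≡ 65 (mod 79), and 65^23 mod 79 = 64.
m₂ = c^(d_q) mod q: c ≡ 3 (mod 61), and 3^53 mod 61 = 27.
h = q_inv·(m₁ − m₂) mod p = 57·(64 − 27) mod 79 = 55.
m = m₂ + h·q = 27 + 55·61 = 3382.

3382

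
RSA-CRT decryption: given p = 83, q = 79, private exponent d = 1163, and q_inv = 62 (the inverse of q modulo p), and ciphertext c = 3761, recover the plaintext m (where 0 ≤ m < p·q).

d_p = d mod (p−1) = 1163 mod 82 = 15; d_q = d mod (q−1) = 71.
m₁ = c^(d_p) mod p: c ≡ 26 (mod 83), and 26^15 mod 83 = 65.
m₂ = c^(d_q) mod q: c ≡ 48 (mod 79), and 48^71 mod 79 = 35.
h = q_inv·(m₁ − m₂) mod p = 62·(65 − 35) mod 83 = 34.
m = m₂ + h·q = 35 + 34·79 = 2721.

2721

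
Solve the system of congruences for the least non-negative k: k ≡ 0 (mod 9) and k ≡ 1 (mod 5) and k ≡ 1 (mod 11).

441

From k ≡ 0 (mod 9) write k = 0 + 9t. Substituting into k ≡ 1 (mod 5) gives 9t ≡ 1 (mod 5), and since 4⁻¹ ≡ 4 (mod 5), t ≡ 4. Hence k ≡ 0 + 9·4 = 36 (mod 45).
From k ≡ 36 (mod 45) write k = 36 + 45t. Substituting into k ≡ 1 (mod 11) gives 45t ≡ 9 (mod 11), and since 1⁻¹ ≡ 1 (mod 11), t ≡ 9. Hence k ≡ 36 + 45·9 = 441 (mod 495).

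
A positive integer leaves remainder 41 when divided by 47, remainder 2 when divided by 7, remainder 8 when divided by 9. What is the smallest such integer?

2438

Combine the congruences pairwise.
From N ≡ 41 (mod 47) write N = 41 + 47t. Substituting into N ≡ 2 (mod 7) gives 47t ≡ 3 (mod 7), and since 5⁻¹ ≡ 3 (mod 7), t ≡ 2. Hence N ≡ 41 + 47·2 = 135 (mod 329).
From N ≡ 135 (mod 329) write N = 135 + 329t. Substituting into N ≡ 8 (mod 9) gives 329t ≡ 8 (mod 9), and since 5⁻¹ ≡ 2 (mod 9), t ≡ 7. Hence N ≡ 135 + 329·7 = 2438 (mod 2961).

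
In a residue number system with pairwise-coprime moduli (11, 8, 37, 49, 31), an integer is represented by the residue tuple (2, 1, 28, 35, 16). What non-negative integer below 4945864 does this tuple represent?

1721601

Combine the congruences pairwise.
From x ≡ 2 (mod 11) write x = 2 + 11t. Substituting into x ≡ 1 (mod 8) gives 11t ≡ 7 (mod 8), and since 3⁻¹ ≡ 3 (mod 8), t ≡ 5. Hence x ≡ 2 + 11·5 = 57 (mod 88).
From x ≡ 57 (mod 88) write x = 57 + 88t. Substituting into x ≡ 28 (mod 37) gives 88t ≡ 8 (mod 37), and since 14⁻¹ ≡ 8 (mod 37), t ≡ 27. Hence x ≡ 57 + 88·27 = 2433 (mod 3256).
From x ≡ 2433 (mod 3256) write x = 2433 + 3256t. Substituting into x ≡ 35 (mod 49) gives 3256t ≡ 3 (mod 49), and since 22⁻¹ ≡ 29 (mod 49), t ≡ 38. Hence x ≡ 2433 + 3256·38 = 126161 (mod 159544).
From x ≡ 126161 (mod 159544) write x = 126161 + 159544t. Substituting into x ≡ 16 (mod 31) gives 159544t ≡ 25 (mod 31), and since 18⁻¹ ≡ 19 (mod 31), t ≡ 10. Hence x ≡ 126161 + 159544·10 = 1721601 (mod 4945864).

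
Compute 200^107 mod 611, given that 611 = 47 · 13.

Mod 47: 200 ≡ 12; by Fermat, exponent reduces to 107 mod 46 = 15; 12^15 ≡ 18 (mod 47).
Mod 13: 200 ≡ 5; by Fermat, exponent reduces to 107 mod 12 = 11; 5^11 ≡ 8 (mod 13).
Combine by CRT: x ≡ 18 (mod 47), x ≡ 8 (mod 13) ⇒ x ≡ 112 (mod 611).

112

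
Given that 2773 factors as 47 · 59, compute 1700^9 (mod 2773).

Mod 47: 1700 ≡ 8; 8^9 ≡ 16 (mod 47).
Mod 59: 1700 ≡ 48; 48^9 ≡ 53 (mod 59).
Combine by CRT: x ≡ 16 (mod 47), x ≡ 53 (mod 59) ⇒ x ≡ 2413 (mod 2773).

2413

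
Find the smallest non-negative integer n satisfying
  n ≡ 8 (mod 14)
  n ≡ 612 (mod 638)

3802

Combine the congruences pairwise.
gcd(14, 638) = 2 and 2 | (612 − 8), so the pair is consistent; merging gives n ≡ 3802 (mod 4466), where 4466 = lcm(14, 638).
The solution is unique modulo lcm(14, 638) = 4466.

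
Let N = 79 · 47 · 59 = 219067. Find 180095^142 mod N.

102347

Mod 79: 180095 ≡ 54; by Fermat, exponent reduces to 142 mod 78 = 64; 54^64 ≡ 42 (mod 79).
Mod 47: 180095 ≡ 38; by Fermat, exponent reduces to 142 mod 46 = 4; 38^4 ≡ 28 (mod 47).
Mod 59: 180095 ≡ 27; by Fermat, exponent reduces to 142 mod 58 = 26; 27^26 ≡ 41 (mod 59).
Combine by CRT: x ≡ 42 (mod 79), x ≡ 28 (mod 47), x ≡ 41 (mod 59) ⇒ x ≡ 102347 (mod 219067).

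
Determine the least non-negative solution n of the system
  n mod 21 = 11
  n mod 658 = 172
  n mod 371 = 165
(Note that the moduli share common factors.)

20570

gcd(21, 658) = 7 and 7 | (172 − 11), so the pair is consistent; merging gives n ≡ 830 (mod 1974), where 1974 = lcm(21, 658).
gcd(1974, 371) = 7 and 7 | (165 − 830), so the pair is consistent; merging gives n ≡ 20570 (mod 104622), where 104622 = lcm(1974, 371).
The solution is unique modulo lcm(21, 658, 371) = 104622.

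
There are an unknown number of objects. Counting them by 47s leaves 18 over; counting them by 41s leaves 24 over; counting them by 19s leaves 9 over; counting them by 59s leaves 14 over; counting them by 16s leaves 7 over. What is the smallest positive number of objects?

Combine the congruences pairwise.
From N ≡ 18 (mod 47) write N = 18 + 47t. Substituting into N ≡ 24 (mod 41) gives 47t ≡ 6 (mod 41), and since 6⁻¹ ≡ 7 (mod 41), t ≡ 1. Hence N ≡ 18 + 47·1 = 65 (mod 1927).
From N ≡ 65 (mod 1927) write N = 65 + 1927t. Substituting into N ≡ 9 (mod 19) gives 1927t ≡ 1 (mod 19), and since 8⁻¹ ≡ 12 (mod 19), t ≡ 12. Hence N ≡ 65 + 1927·12 = 23189 (mod 36613).
From N ≡ 23189 (mod 36613) write N = 23189 + 36613t. Substituting into N ≡ 14 (mod 59) gives 36613t ≡ 12 (mod 59), and since 33⁻¹ ≡ 34 (mod 59), t ≡ 54. Hence N ≡ 23189 + 36613·54 = 2000291 (mod 2160167).
From N ≡ 2000291 (mod 2160167) write N = 2000291 + 2160167t. Substituting into N ≡ 7 (mod 16) gives 2160167t ≡ 4 (mod 16), and since 7⁻¹ ≡ 7 (mod 16), t ≡ 12. Hence N ≡ 2000291 + 2160167·12 = 27922295 (mod 34562672).

27922295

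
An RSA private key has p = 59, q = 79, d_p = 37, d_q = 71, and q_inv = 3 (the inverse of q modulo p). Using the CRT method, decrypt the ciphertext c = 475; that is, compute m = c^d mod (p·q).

m₁ = c^(d_p) mod p: c ≡ 3 (mod 59), and 3^37 mod 59 = 12.
m₂ = c^(d_q) mod q: c ≡ 1 (mod 79), and 1^71 mod 79 = 1.
h = q_inv·(m₁ − m₂) mod p = 3·(12 − 1) mod 59 = 33.
m = m₂ + h·q = 1 + 33·79 = 2608.

2608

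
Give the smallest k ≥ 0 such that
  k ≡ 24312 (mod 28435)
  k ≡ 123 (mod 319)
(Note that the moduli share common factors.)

gcd(28435, 319) = 11 and 11 | (123 − 24312), so the pair is consistent; merging gives k ≡ 678317 (mod 824615), where 824615 = lcm(28435, 319).
The solution is unique modulo lcm(28435, 319) = 824615.

678317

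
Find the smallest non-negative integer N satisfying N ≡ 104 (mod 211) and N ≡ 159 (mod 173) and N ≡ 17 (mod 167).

5148293

The moduli are pairwise coprime; M = 211·173·167 = 6096001.
M/211 = 28891; 28891 ≡ 195 (mod 211); 195·145 ≡ 1, so inverse 145.
M/173 = 35237; 35237 ≡ 118 (mod 173); 118·22 ≡ 1, so inverse 22.
M/167 = 36503; 36503 ≡ 97 (mod 167); 97·31 ≡ 1, so inverse 31.
N ≡ 104·28891·145 + 159·35237·22 + 17·36503·31 = 578172387.
578172387 mod 6096001 = 5148293.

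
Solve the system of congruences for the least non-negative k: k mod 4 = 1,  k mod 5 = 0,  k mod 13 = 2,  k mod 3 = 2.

The moduli are pairwise coprime; N = 4·5·13·3 = 780.
N/4 = 195; 195 ≡ 3 (mod 4); 3·3 ≡ 1, so inverse 3.
N/5 = 156; 156 ≡ 1 (mod 5), inverse 1.
N/13 = 60; 60 ≡ 8 (mod 13); 8·5 ≡ 1, so inverse 5.
N/3 = 260; 260 ≡ 2 (mod 3); 2·2 ≡ 1, so inverse 2.
k ≡ 1·195·3 + 0·156·1 + 2·60·5 + 2·260·2 = 2225.
2225 mod 780 = 665.

665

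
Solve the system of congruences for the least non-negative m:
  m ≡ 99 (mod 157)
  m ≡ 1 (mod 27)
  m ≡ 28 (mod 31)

84565

Combine the congruences pairwise.
From m ≡ 99 (mod 157) write m = 99 + 157t. Substituting into m ≡ 1 (mod 27) gives 157t ≡ 10 (mod 27), and since 22⁻¹ ≡ 16 (mod 27), t ≡ 25. Hence m ≡ 99 + 157·25 = 4024 (mod 4239).
From m ≡ 4024 (mod 4239) write m = 4024 + 4239t. Substituting into m ≡ 28 (mod 31) gives 4239t ≡ 3 (mod 31), and since 23⁻¹ ≡ 27 (mod 31), t ≡ 19. Hence m ≡ 4024 + 4239·19 = 84565 (mod 131409).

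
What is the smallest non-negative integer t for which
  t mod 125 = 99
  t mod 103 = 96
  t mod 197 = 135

From t ≡ 99 (mod 125) write t = 99 + 125s. Substituting into t ≡ 96 (mod 103) gives 125s ≡ 100 (mod 103), and since 22⁻¹ ≡ 89 (mod 103), s ≡ 42. Hence t ≡ 99 + 125·42 = 5349 (mod 12875).
From t ≡ 5349 (mod 12875) write t = 5349 + 12875s. Substituting into t ≡ 135 (mod 197) gives 12875s ≡ 105 (mod 197), and since 70⁻¹ ≡ 76 (mod 197), s ≡ 100. Hence t ≡ 5349 + 12875·100 = 1292849 (mod 2536375).

1292849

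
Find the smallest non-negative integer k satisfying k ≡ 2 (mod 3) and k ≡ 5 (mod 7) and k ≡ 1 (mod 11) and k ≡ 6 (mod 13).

1475

The moduli are pairwise coprime; N = 3·7·11·13 = 3003.
N/3 = 1001; 1001 ≡ 2 (mod 3); 2·2 ≡ 1, so inverse 2.
N/7 = 429; 429 ≡ 2 (mod 7); 2·4 ≡ 1, so inverse 4.
N/11 = 273; 273 ≡ 9 (mod 11); 9·5 ≡ 1, so inverse 5.
N/13 = 231; 231 ≡ 10 (mod 13); 10·4 ≡ 1, so inverse 4.
k ≡ 2·1001·2 + 5·429·4 + 1·273·5 + 6·231·4 = 19493.
19493 mod 3003 = 1475.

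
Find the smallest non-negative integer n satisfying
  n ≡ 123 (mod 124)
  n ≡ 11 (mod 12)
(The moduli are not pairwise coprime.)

371

gcd(124, 12) = 4 and 4 | (11 − 123), so the pair is consistent; merging gives n ≡ 371 (mod 372), where 372 = lcm(124, 12).
The solution is unique modulo lcm(124, 12) = 372.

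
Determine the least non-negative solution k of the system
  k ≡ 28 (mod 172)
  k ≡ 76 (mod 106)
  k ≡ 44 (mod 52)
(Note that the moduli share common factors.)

gcd(172, 106) = 2 and 2 | (76 − 28), so the pair is consistent; merging gives k ≡ 3468 (mod 9116), where 9116 = lcm(172, 106).
gcd(9116, 52) = 4 and 4 | (44 − 3468), so the pair is consistent; merging gives k ≡ 67280 (mod 118508), where 118508 = lcm(9116, 52).
The solution is unique modulo lcm(172, 106, 52) = 118508.

67280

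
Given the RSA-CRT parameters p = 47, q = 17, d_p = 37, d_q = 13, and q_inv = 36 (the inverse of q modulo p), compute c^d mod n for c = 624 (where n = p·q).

218

m₁ = c^(d_p) mod p: c ≡ 13 (mod 47), and 13^37 mod 47 = 30.
m₂ = c^(d_q) mod q: c ≡ 12 (mod 17), and 12^13 mod 17 = 14.
h = q_inv·(m₁ − m₂) mod p = 36·(30 − 14) mod 47 = 12.
m = m₂ + h·q = 14 + 12·17 = 218.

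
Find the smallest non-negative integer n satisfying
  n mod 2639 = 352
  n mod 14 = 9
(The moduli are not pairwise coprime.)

2991

gcd(2639, 14) = 7 and 7 | (9 − 352), so the pair is consistent; merging gives n ≡ 2991 (mod 5278), where 5278 = lcm(2639, 14).
The solution is unique modulo lcm(2639, 14) = 5278.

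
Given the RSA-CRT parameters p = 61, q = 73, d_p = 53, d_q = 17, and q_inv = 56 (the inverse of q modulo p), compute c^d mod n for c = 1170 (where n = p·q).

621

m₁ = c^(d_p) mod p: c ≡ 11 (mod 61), and 11^53 mod 61 = 11.
m₂ = c^(d_q) mod q: c ≡ 2 (mod 73), and 2^17 mod 73 = 37.
h = q_inv·(m₁ − m₂) mod p = 56·(11 − 37) mod 61 = 8.
m = m₂ + h·q = 37 + 8·73 = 621.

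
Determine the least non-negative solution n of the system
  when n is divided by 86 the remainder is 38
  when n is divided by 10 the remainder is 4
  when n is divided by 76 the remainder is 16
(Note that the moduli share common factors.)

gcd(86, 10) = 2 and 2 | (4 − 38), so the pair is consistent; merging gives n ≡ 124 (mod 430), where 430 = lcm(86, 10).
gcd(430, 76) = 2 and 2 | (16 − 124), so the pair is consistent; merging gives n ≡ 4424 (mod 16340), where 16340 = lcm(430, 76).
The solution is unique modulo lcm(86, 10, 76) = 16340.

4424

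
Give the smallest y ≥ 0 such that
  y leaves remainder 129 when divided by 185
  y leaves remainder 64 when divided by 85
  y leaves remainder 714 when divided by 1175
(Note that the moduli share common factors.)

gcd(185, 85) = 5 and 5 | (64 − 129), so the pair is consistent; merging gives y ≡ 1424 (mod 3145), where 3145 = lcm(185, 85).
gcd(3145, 1175) = 5 and 5 | (714 − 1424), so the pair is consistent; merging gives y ≡ 337939 (mod 739075), where 739075 = lcm(3145, 1175).
The solution is unique modulo lcm(185, 85, 1175) = 739075.

337939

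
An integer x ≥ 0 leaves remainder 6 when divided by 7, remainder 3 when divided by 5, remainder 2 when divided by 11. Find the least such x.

From x ≡ 6 (mod 7) write x = 6 + 7t. Substituting into x ≡ 3 (mod 5) gives 7t ≡ 2 (mod 5), and since 2⁻¹ ≡ 3 (mod 5), t ≡ 1. Hence x ≡ 6 + 7·1 = 13 (mod 35).
From x ≡ 13 (mod 35) write x = 13 + 35t. Substituting into x ≡ 2 (mod 11) gives 35t ≡ 0 (mod 11), and since 2⁻¹ ≡ 6 (mod 11), t ≡ 0. Hence x ≡ 13 + 35·0 = 13 (mod 385).

13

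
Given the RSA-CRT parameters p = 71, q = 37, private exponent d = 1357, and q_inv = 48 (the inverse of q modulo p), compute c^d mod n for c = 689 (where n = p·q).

d_p = d mod (p−1) = 1357 mod 70 = 27; d_q = d mod (q−1) = 25.
m₁ = c^(d_p) mod p: c ≡ 50 (mod 71), and 50^27 mod 71 = 36.
m₂ = c^(d_q) mod q: c ≡ 23 (mod 37), and 23^25 mod 37 = 23.
h = q_inv·(m₁ − m₂) mod p = 48·(36 − 23) mod 71 = 56.
m = m₂ + h·q = 23 + 56·37 = 2095.

2095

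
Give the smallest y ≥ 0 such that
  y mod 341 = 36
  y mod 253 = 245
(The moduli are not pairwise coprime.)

Combine the congruences pairwise.
gcd(341, 253) = 11 and 11 | (245 − 36), so the pair is consistent; merging gives y ≡ 3787 (mod 7843), where 7843 = lcm(341, 253).
The solution is unique modulo lcm(341, 253) = 7843.

3787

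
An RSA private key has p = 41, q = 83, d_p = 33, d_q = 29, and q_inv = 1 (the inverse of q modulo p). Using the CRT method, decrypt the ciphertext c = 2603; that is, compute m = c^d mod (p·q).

3111

m₁ = c^(d_p) mod p: c ≡ 20 (mod 41), and 20^33 mod 41 = 36.
m₂ = c^(d_q) mod q: c ≡ 30 (mod 83), and 30^29 mod 83 = 40.
h = q_inv·(m₁ − m₂) mod p = 1·(36 − 40) mod 41 = 37.
m = m₂ + h·q = 40 + 37·83 = 3111.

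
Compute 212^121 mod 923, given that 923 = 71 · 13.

Mod 71: 212 ≡ 70; by Fermat, exponent reduces to 121 mod 70 = 51; 70^51 ≡ 70 (mod 71).
Mod 13: 212 ≡ 4; by Fermat, exponent reduces to 121 mod 12 = 1; 4^1 ≡ 4 (mod 13).
Combine by CRT: x ≡ 70 (mod 71), x ≡ 4 (mod 13) ⇒ x ≡ 212 (mod 923).

212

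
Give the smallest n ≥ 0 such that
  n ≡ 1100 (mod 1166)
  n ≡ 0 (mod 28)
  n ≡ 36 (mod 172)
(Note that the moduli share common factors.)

635404

gcd(1166, 28) = 2 and 2 | (0 − 1100), so the pair is consistent; merging gives n ≡ 15092 (mod 16324), where 16324 = lcm(1166, 28).
gcd(16324, 172) = 4 and 4 | (36 − 15092), so the pair is consistent; merging gives n ≡ 635404 (mod 701932), where 701932 = lcm(16324, 172).
The solution is unique modulo lcm(1166, 28, 172) = 701932.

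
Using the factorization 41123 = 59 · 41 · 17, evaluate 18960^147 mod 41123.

32714

Mod 59: 18960 ≡ 21; by Fermat, exponent reduces to 147 mod 58 = 31; 21^31 ≡ 28 (mod 59).
Mod 41: 18960 ≡ 18; by Fermat, exponent reduces to 147 mod 40 = 27; 18^27 ≡ 37 (mod 41).
Mod 17: 18960 ≡ 5; by Fermat, exponent reduces to 147 mod 16 = 3; 5^3 ≡ 6 (mod 17).
Combine by CRT: x ≡ 28 (mod 59), x ≡ 37 (mod 41), x ≡ 6 (mod 17) ⇒ x ≡ 32714 (mod 41123).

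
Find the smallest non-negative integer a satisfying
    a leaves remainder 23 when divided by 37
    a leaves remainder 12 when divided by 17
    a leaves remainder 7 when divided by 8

From a ≡ 23 (mod 37) write a = 23 + 37t. Substituting into a ≡ 12 (mod 17) gives 37t ≡ 6 (mod 17), and since 3⁻¹ ≡ 6 (mod 17), t ≡ 2. Hence a ≡ 23 + 37·2 = 97 (mod 629).
From a ≡ 97 (mod 629) write a = 97 + 629t. Substituting into a ≡ 7 (mod 8) gives 629t ≡ 6 (mod 8), and since 5⁻¹ ≡ 5 (mod 8), t ≡ 6. Hence a ≡ 97 + 629·6 = 3871 (mod 5032).

3871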